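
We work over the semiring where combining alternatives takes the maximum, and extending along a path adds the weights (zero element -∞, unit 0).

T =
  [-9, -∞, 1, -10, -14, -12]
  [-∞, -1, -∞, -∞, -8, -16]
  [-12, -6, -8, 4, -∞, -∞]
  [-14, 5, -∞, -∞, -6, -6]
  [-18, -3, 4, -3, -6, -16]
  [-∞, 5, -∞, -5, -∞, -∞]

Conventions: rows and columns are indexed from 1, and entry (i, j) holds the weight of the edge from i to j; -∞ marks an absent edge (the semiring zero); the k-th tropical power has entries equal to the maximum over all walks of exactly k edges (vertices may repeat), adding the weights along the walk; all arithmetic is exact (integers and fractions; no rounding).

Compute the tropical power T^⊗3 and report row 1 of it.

T^⊗2:
  [-11, -5, -7, 5, -16, -16]
  [-26, -2, -4, -11, -9, -17]
  [-10, 9, -11, -4, -2, -2]
  [-23, 4, -2, -9, -3, -11]
  [-8, 2, -2, 8, -9, -9]
  [-19, 4, -∞, -∞, -3, -11]
T^⊗3:
  [-9, 10, -10, -3, -1, -1]
  [-16, -3, -5, 0, -10, -17]
  [-18, 8, 2, -5, 1, -7]
  [-14, 3, 1, 2, -4, -12]
  [-6, 13, -5, 2, 2, 2]
  [-21, 3, 1, -6, -4, -12]
Answer: row 1 of T^⊗3 = [-9, 10, -10, -3, -1, -1]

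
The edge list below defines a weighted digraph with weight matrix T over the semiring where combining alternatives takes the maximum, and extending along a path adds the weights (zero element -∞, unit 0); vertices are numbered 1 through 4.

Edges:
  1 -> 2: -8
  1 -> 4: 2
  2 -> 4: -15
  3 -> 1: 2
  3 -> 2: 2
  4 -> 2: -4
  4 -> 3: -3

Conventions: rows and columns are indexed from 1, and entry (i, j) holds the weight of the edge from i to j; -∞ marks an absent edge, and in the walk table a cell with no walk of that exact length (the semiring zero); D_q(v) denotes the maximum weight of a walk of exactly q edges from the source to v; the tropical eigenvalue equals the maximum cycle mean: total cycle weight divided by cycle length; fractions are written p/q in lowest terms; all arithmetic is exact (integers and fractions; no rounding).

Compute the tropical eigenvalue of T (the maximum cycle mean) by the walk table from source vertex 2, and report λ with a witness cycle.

q=0: [-∞, 0, -∞, -∞]
q=1: [-∞, -∞, -∞, -15]
q=2: [-∞, -19, -18, -∞]
q=3: [-16, -16, -∞, -34]
q=4: [-∞, -24, -37, -14]
Optimal cycle mean attained by: cycle 1->4->3->1, total 2 + (-3) + 2, length 3.
Answer: λ = 1/3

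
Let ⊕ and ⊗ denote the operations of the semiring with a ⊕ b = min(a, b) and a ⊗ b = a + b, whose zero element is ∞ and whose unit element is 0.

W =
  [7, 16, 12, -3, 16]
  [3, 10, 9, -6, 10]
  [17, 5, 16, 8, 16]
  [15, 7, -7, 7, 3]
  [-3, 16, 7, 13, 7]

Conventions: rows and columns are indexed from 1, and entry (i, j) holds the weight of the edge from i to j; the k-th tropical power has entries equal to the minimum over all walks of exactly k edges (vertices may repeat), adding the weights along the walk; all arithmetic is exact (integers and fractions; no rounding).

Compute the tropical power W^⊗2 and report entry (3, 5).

W^⊗2:
  [12, 4, -10, 4, 0]
  [7, 1, -13, 0, -3]
  [8, 15, 1, -1, 11]
  [0, -2, 0, 1, 9]
  [4, 12, 6, -6, 13]
Key observation: the optimum is the walk 3->4->5, with weight 8 + 3 = 11.
Optimal value attained by: walk 3->4->5.
Answer: (W^⊗2)[3][5] = 11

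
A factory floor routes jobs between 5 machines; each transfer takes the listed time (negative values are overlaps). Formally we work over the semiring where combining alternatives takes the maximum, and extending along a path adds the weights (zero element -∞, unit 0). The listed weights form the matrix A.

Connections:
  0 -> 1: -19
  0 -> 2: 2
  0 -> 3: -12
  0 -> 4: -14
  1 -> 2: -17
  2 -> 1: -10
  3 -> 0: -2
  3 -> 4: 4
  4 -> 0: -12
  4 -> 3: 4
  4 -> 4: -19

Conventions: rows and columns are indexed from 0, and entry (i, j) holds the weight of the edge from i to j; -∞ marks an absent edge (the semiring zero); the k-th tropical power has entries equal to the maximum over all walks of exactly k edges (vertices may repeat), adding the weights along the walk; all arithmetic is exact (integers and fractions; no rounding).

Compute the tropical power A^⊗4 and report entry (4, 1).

A^⊗2:
  [-14, -8, -36, -10, -8]
  [-∞, -27, -∞, -∞, -∞]
  [-∞, -∞, -27, -∞, -∞]
  [-8, -21, 0, 8, -15]
  [2, -31, -10, -15, 8]
A^⊗3:
  [-12, -33, -12, -4, -6]
  [-∞, -∞, -44, -∞, -∞]
  [-∞, -37, -∞, -∞, -∞]
  [6, -10, -6, -11, 12]
  [-4, -17, 4, 12, -11]
A^⊗4:
  [-6, -22, -10, -2, 0]
  [-∞, -54, -∞, -∞, -∞]
  [-∞, -∞, -54, -∞, -∞]
  [0, -13, 8, 16, -7]
  [10, -6, -2, -7, 16]
Key observation: the optimum is the walk 4->3->0->2->1, with weight 4 + (-2) + 2 + (-10) = -6.
Optimal value attained by: walk 4->3->0->2->1.
Answer: (A^⊗4)[4][1] = -6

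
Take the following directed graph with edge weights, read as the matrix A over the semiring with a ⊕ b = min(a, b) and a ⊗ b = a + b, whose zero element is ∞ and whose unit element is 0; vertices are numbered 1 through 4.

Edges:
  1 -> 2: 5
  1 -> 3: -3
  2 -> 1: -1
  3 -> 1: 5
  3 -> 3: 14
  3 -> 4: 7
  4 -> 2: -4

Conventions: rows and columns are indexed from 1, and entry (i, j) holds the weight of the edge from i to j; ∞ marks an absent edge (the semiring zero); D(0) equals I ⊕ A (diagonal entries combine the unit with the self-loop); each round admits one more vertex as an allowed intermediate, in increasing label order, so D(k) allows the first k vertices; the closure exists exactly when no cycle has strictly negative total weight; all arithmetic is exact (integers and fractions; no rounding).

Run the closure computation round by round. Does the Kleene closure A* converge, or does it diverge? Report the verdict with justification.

D(0):
  [0, 5, -3, ∞]
  [-1, 0, ∞, ∞]
  [5, ∞, 0, 7]
  [∞, -4, ∞, 0]
D(1):
  [0, 5, -3, ∞]
  [-1, 0, -4, ∞]
  [5, 10, 0, 7]
  [∞, -4, ∞, 0]
D(2):
  [0, 5, -3, ∞]
  [-1, 0, -4, ∞]
  [5, 10, 0, 7]
  [-5, -4, -8, 0]
Detection: at round 3, diagonal entry (4, 4) turns strictly negative.
Key observation: the cycle 4->2->1->3->4 has total weight (-4) + (-1) + (-3) + 7, which is strictly negative.
Answer: DIVERGES — negative cycle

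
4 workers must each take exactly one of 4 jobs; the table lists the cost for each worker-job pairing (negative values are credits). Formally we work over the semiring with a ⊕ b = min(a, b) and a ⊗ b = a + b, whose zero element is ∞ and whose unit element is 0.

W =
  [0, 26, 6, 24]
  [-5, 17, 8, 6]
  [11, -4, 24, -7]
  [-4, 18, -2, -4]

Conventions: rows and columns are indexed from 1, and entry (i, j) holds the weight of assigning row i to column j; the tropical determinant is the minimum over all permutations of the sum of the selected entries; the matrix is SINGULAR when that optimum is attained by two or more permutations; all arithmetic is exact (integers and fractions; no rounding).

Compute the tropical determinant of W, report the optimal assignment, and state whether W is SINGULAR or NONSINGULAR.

σ = (1, 2, 3, 4): 0 + 17 + 24 + (-4) = 37
σ = (1, 2, 4, 3): 0 + 17 + (-7) + (-2) = 8
σ = (1, 3, 2, 4): 0 + 8 + (-4) + (-4) = 0
σ = (1, 3, 4, 2): 0 + 8 + (-7) + 18 = 19
σ = (1, 4, 2, 3): 0 + 6 + (-4) + (-2) = 0
σ = (1, 4, 3, 2): 0 + 6 + 24 + 18 = 48
σ = (2, 1, 3, 4): 26 + (-5) + 24 + (-4) = 41
σ = (2, 1, 4, 3): 26 + (-5) + (-7) + (-2) = 12
σ = (2, 3, 1, 4): 26 + 8 + 11 + (-4) = 41
σ = (2, 3, 4, 1): 26 + 8 + (-7) + (-4) = 23
σ = (2, 4, 1, 3): 26 + 6 + 11 + (-2) = 41
σ = (2, 4, 3, 1): 26 + 6 + 24 + (-4) = 52
σ = (3, 1, 2, 4): 6 + (-5) + (-4) + (-4) = -7
σ = (3, 1, 4, 2): 6 + (-5) + (-7) + 18 = 12
σ = (3, 2, 1, 4): 6 + 17 + 11 + (-4) = 30
σ = (3, 2, 4, 1): 6 + 17 + (-7) + (-4) = 12
σ = (3, 4, 1, 2): 6 + 6 + 11 + 18 = 41
σ = (3, 4, 2, 1): 6 + 6 + (-4) + (-4) = 4
σ = (4, 1, 2, 3): 24 + (-5) + (-4) + (-2) = 13
σ = (4, 1, 3, 2): 24 + (-5) + 24 + 18 = 61
σ = (4, 2, 1, 3): 24 + 17 + 11 + (-2) = 50
σ = (4, 2, 3, 1): 24 + 17 + 24 + (-4) = 61
σ = (4, 3, 1, 2): 24 + 8 + 11 + 18 = 61
σ = (4, 3, 2, 1): 24 + 8 + (-4) + (-4) = 24
Optimal value attained by: σ = (3, 1, 2, 4).
Answer: det⊕(W) = -7; verdict: NONSINGULAR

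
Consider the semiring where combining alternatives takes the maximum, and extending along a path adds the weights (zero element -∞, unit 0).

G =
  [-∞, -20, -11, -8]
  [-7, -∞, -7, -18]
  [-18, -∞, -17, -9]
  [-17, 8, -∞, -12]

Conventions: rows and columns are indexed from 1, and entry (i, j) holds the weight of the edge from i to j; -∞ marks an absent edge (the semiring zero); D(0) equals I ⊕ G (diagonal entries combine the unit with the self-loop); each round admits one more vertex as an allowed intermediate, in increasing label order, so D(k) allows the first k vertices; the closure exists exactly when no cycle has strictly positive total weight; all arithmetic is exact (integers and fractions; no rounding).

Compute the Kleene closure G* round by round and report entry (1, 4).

D(0):
  [0, -20, -11, -8]
  [-7, 0, -7, -18]
  [-18, -∞, 0, -9]
  [-17, 8, -∞, 0]
D(1):
  [0, -20, -11, -8]
  [-7, 0, -7, -15]
  [-18, -38, 0, -9]
  [-17, 8, -28, 0]
D(2):
  [0, -20, -11, -8]
  [-7, 0, -7, -15]
  [-18, -38, 0, -9]
  [1, 8, 1, 0]
D(3):
  [0, -20, -11, -8]
  [-7, 0, -7, -15]
  [-18, -38, 0, -9]
  [1, 8, 1, 0]
D(4):
  [0, 0, -7, -8]
  [-7, 0, -7, -15]
  [-8, -1, 0, -9]
  [1, 8, 1, 0]
Answer: G*[1][4] = -8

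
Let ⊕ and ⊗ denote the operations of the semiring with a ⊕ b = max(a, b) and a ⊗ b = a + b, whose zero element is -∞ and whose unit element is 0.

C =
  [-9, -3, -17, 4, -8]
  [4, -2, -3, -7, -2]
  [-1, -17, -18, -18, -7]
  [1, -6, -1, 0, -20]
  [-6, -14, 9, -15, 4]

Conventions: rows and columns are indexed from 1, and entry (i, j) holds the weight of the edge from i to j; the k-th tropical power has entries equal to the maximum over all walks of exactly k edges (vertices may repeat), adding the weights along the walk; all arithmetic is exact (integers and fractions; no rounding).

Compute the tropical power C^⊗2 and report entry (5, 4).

C^⊗2:
  [5, -2, 3, 4, -4]
  [2, 1, 7, 8, 2]
  [-10, -4, 2, 3, -3]
  [1, -2, -1, 5, -7]
  [8, -8, 13, -2, 8]
Key observation: the optimum is the walk 5->1->4, with weight (-6) + 4 = -2.
Optimal value attained by: walk 5->1->4.
Answer: (C^⊗2)[5][4] = -2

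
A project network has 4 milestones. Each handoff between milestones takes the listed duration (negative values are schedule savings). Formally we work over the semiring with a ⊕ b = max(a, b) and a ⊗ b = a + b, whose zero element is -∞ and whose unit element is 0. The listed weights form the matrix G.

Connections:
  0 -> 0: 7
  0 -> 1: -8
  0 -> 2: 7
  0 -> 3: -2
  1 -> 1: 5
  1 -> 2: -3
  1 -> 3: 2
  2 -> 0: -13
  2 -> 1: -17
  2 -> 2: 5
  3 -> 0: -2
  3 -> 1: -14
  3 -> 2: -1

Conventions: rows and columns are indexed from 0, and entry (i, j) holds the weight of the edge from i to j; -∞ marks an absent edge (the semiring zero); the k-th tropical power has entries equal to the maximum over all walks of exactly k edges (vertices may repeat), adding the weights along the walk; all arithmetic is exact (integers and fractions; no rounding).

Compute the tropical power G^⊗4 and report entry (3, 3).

G^⊗2:
  [14, -1, 14, 5]
  [0, 10, 2, 7]
  [-6, -12, 10, -15]
  [5, -9, 5, -4]
G^⊗3:
  [21, 6, 21, 12]
  [7, 15, 7, 12]
  [1, -7, 15, -8]
  [12, -3, 12, 3]
G^⊗4:
  [28, 13, 28, 19]
  [14, 20, 14, 17]
  [8, -2, 20, -1]
  [19, 4, 19, 10]
Key observation: the optimum is the walk 3->0->0->0->3, with weight (-2) + 7 + 7 + (-2) = 10.
Optimal value attained by: walk 3->0->0->0->3.
Answer: (G^⊗4)[3][3] = 10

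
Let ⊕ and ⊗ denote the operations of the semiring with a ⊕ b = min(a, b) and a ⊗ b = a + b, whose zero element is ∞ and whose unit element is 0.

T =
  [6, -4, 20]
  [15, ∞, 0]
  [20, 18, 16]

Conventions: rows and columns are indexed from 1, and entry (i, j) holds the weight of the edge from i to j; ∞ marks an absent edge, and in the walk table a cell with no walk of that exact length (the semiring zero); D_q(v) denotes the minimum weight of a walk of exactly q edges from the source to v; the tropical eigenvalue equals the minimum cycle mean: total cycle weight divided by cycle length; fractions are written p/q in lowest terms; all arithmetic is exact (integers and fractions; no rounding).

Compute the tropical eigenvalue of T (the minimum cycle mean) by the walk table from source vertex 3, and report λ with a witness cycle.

q=0: [∞, ∞, 0]
q=1: [20, 18, 16]
q=2: [26, 16, 18]
q=3: [31, 22, 16]
Optimal cycle mean attained by: cycle 1->2->3->1, total (-4) + 0 + 20, length 3.
Answer: λ = 16/3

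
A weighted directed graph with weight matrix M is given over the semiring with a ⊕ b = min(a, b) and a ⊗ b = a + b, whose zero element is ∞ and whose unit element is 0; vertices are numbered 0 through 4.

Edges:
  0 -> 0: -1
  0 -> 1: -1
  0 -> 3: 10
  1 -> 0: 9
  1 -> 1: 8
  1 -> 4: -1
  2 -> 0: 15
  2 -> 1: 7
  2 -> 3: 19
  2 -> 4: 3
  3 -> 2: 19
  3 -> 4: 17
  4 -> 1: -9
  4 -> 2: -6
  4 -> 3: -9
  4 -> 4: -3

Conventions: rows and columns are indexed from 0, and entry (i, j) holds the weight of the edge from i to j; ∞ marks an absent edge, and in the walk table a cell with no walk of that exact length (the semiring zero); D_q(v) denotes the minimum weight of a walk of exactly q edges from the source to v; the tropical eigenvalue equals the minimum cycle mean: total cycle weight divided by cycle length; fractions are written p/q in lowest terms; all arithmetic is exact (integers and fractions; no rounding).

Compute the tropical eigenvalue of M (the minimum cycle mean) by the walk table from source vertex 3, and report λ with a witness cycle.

q=0: [∞, ∞, ∞, 0, ∞]
q=1: [∞, ∞, 19, ∞, 17]
q=2: [34, 8, 11, 8, 14]
q=3: [17, 5, 8, 5, 7]
q=4: [14, -2, 1, -2, 4]
q=5: [7, -5, -2, -5, -3]
Optimal cycle mean attained by: cycle 1->4->1, total (-1) + (-9), length 2.
Answer: λ = -5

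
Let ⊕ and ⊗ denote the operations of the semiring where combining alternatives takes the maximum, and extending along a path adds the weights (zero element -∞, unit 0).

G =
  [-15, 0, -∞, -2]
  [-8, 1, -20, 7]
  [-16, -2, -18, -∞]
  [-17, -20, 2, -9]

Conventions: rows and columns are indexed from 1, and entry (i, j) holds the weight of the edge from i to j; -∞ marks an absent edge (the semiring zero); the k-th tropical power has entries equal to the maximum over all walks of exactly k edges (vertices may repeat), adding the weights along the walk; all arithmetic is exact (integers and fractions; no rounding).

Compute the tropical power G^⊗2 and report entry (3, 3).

G^⊗2:
  [-8, 1, 0, 7]
  [-7, 2, 9, 8]
  [-10, -1, -22, 5]
  [-14, 0, -7, -13]
Key observation: the optimum is the walk 3->2->3, with weight (-2) + (-20) = -22.
Optimal value attained by: walk 3->2->3.
Answer: (G^⊗2)[3][3] = -22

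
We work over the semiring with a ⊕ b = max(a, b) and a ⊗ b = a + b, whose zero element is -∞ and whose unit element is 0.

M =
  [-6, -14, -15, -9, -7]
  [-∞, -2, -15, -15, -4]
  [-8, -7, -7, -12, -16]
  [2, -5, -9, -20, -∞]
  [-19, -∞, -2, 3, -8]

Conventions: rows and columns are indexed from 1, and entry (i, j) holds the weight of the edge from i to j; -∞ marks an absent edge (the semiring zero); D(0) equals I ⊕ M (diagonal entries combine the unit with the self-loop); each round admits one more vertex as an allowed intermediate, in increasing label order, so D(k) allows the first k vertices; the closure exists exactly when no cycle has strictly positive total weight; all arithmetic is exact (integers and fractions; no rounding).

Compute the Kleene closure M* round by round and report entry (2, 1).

D(0):
  [0, -14, -15, -9, -7]
  [-∞, 0, -15, -15, -4]
  [-8, -7, 0, -12, -16]
  [2, -5, -9, 0, -∞]
  [-19, -∞, -2, 3, 0]
D(1):
  [0, -14, -15, -9, -7]
  [-∞, 0, -15, -15, -4]
  [-8, -7, 0, -12, -15]
  [2, -5, -9, 0, -5]
  [-19, -33, -2, 3, 0]
D(2):
  [0, -14, -15, -9, -7]
  [-∞, 0, -15, -15, -4]
  [-8, -7, 0, -12, -11]
  [2, -5, -9, 0, -5]
  [-19, -33, -2, 3, 0]
D(3):
  [0, -14, -15, -9, -7]
  [-23, 0, -15, -15, -4]
  [-8, -7, 0, -12, -11]
  [2, -5, -9, 0, -5]
  [-10, -9, -2, 3, 0]
D(4):
  [0, -14, -15, -9, -7]
  [-13, 0, -15, -15, -4]
  [-8, -7, 0, -12, -11]
  [2, -5, -9, 0, -5]
  [5, -2, -2, 3, 0]
D(5):
  [0, -9, -9, -4, -7]
  [1, 0, -6, -1, -4]
  [-6, -7, 0, -8, -11]
  [2, -5, -7, 0, -5]
  [5, -2, -2, 3, 0]
Answer: M*[2][1] = 1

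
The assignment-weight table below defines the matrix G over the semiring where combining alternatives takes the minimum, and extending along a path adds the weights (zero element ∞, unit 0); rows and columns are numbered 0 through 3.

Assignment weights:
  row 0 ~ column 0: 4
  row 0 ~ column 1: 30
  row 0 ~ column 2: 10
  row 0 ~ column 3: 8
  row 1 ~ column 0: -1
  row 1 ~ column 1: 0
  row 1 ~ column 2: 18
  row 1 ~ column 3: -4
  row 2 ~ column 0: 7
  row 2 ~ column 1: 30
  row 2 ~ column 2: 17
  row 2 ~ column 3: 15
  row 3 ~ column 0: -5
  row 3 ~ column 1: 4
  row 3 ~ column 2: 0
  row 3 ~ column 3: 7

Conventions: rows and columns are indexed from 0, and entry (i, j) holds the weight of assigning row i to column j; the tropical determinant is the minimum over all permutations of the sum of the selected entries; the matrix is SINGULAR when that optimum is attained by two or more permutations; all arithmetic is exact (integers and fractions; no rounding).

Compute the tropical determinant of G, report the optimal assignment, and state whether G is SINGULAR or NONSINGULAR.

σ = (0, 1, 2, 3): 4 + 0 + 17 + 7 = 28
σ = (0, 1, 3, 2): 4 + 0 + 15 + 0 = 19
σ = (0, 2, 1, 3): 4 + 18 + 30 + 7 = 59
σ = (0, 2, 3, 1): 4 + 18 + 15 + 4 = 41
σ = (0, 3, 1, 2): 4 + (-4) + 30 + 0 = 30
σ = (0, 3, 2, 1): 4 + (-4) + 17 + 4 = 21
σ = (1, 0, 2, 3): 30 + (-1) + 17 + 7 = 53
σ = (1, 0, 3, 2): 30 + (-1) + 15 + 0 = 44
σ = (1, 2, 0, 3): 30 + 18 + 7 + 7 = 62
σ = (1, 2, 3, 0): 30 + 18 + 15 + (-5) = 58
σ = (1, 3, 0, 2): 30 + (-4) + 7 + 0 = 33
σ = (1, 3, 2, 0): 30 + (-4) + 17 + (-5) = 38
σ = (2, 0, 1, 3): 10 + (-1) + 30 + 7 = 46
σ = (2, 0, 3, 1): 10 + (-1) + 15 + 4 = 28
σ = (2, 1, 0, 3): 10 + 0 + 7 + 7 = 24
σ = (2, 1, 3, 0): 10 + 0 + 15 + (-5) = 20
σ = (2, 3, 0, 1): 10 + (-4) + 7 + 4 = 17
σ = (2, 3, 1, 0): 10 + (-4) + 30 + (-5) = 31
σ = (3, 0, 1, 2): 8 + (-1) + 30 + 0 = 37
σ = (3, 0, 2, 1): 8 + (-1) + 17 + 4 = 28
σ = (3, 1, 0, 2): 8 + 0 + 7 + 0 = 15
σ = (3, 1, 2, 0): 8 + 0 + 17 + (-5) = 20
σ = (3, 2, 0, 1): 8 + 18 + 7 + 4 = 37
σ = (3, 2, 1, 0): 8 + 18 + 30 + (-5) = 51
Optimal value attained by: σ = (3, 1, 0, 2).
Answer: det⊕(G) = 15; verdict: NONSINGULAR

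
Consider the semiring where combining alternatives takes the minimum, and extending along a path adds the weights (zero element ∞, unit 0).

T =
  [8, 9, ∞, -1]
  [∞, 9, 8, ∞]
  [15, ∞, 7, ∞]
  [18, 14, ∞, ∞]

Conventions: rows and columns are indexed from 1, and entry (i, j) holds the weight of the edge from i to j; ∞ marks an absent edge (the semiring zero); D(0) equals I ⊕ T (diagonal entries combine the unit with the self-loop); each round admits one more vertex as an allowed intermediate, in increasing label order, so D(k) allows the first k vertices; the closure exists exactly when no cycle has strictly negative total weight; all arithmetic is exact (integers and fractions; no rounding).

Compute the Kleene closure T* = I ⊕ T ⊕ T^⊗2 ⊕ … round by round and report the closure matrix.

D(0):
  [0, 9, ∞, -1]
  [∞, 0, 8, ∞]
  [15, ∞, 0, ∞]
  [18, 14, ∞, 0]
D(1):
  [0, 9, ∞, -1]
  [∞, 0, 8, ∞]
  [15, 24, 0, 14]
  [18, 14, ∞, 0]
D(2):
  [0, 9, 17, -1]
  [∞, 0, 8, ∞]
  [15, 24, 0, 14]
  [18, 14, 22, 0]
D(3):
  [0, 9, 17, -1]
  [23, 0, 8, 22]
  [15, 24, 0, 14]
  [18, 14, 22, 0]
D(4):
  [0, 9, 17, -1]
  [23, 0, 8, 22]
  [15, 24, 0, 14]
  [18, 14, 22, 0]
Answer: T* = [[0, 9, 17, -1], [23, 0, 8, 22], [15, 24, 0, 14], [18, 14, 22, 0]]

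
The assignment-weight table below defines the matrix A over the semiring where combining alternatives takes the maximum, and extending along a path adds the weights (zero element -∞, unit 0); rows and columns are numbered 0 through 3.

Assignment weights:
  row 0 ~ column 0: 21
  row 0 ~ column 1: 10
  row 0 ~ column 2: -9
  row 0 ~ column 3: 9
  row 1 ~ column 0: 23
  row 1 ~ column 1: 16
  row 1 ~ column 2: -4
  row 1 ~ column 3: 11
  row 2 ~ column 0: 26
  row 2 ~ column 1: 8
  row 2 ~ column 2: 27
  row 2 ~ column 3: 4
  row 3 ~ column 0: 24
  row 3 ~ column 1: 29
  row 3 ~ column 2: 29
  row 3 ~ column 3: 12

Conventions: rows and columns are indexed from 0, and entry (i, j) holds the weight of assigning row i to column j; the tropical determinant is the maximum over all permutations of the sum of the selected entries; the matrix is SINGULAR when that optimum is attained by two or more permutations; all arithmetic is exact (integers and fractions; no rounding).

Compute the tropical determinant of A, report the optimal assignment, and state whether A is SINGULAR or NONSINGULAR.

σ = (0, 1, 2, 3): 21 + 16 + 27 + 12 = 76
σ = (0, 1, 3, 2): 21 + 16 + 4 + 29 = 70
σ = (0, 2, 1, 3): 21 + (-4) + 8 + 12 = 37
σ = (0, 2, 3, 1): 21 + (-4) + 4 + 29 = 50
σ = (0, 3, 1, 2): 21 + 11 + 8 + 29 = 69
σ = (0, 3, 2, 1): 21 + 11 + 27 + 29 = 88
σ = (1, 0, 2, 3): 10 + 23 + 27 + 12 = 72
σ = (1, 0, 3, 2): 10 + 23 + 4 + 29 = 66
σ = (1, 2, 0, 3): 10 + (-4) + 26 + 12 = 44
σ = (1, 2, 3, 0): 10 + (-4) + 4 + 24 = 34
σ = (1, 3, 0, 2): 10 + 11 + 26 + 29 = 76
σ = (1, 3, 2, 0): 10 + 11 + 27 + 24 = 72
σ = (2, 0, 1, 3): (-9) + 23 + 8 + 12 = 34
σ = (2, 0, 3, 1): (-9) + 23 + 4 + 29 = 47
σ = (2, 1, 0, 3): (-9) + 16 + 26 + 12 = 45
σ = (2, 1, 3, 0): (-9) + 16 + 4 + 24 = 35
σ = (2, 3, 0, 1): (-9) + 11 + 26 + 29 = 57
σ = (2, 3, 1, 0): (-9) + 11 + 8 + 24 = 34
σ = (3, 0, 1, 2): 9 + 23 + 8 + 29 = 69
σ = (3, 0, 2, 1): 9 + 23 + 27 + 29 = 88
σ = (3, 1, 0, 2): 9 + 16 + 26 + 29 = 80
σ = (3, 1, 2, 0): 9 + 16 + 27 + 24 = 76
σ = (3, 2, 0, 1): 9 + (-4) + 26 + 29 = 60
σ = (3, 2, 1, 0): 9 + (-4) + 8 + 24 = 37
Optimal value attained by: σ = (0, 3, 2, 1).
Answer: det⊕(A) = 88; verdict: SINGULAR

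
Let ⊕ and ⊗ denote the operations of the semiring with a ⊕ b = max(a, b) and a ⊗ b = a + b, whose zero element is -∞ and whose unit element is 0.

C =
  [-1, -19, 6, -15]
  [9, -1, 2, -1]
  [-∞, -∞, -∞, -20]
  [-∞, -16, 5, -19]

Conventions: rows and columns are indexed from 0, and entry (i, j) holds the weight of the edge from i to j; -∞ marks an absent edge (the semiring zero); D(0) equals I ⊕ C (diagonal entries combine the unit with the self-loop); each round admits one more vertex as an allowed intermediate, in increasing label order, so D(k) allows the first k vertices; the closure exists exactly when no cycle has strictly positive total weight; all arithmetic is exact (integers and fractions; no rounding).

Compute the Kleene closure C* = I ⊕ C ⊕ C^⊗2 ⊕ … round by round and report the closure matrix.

D(0):
  [0, -19, 6, -15]
  [9, 0, 2, -1]
  [-∞, -∞, 0, -20]
  [-∞, -16, 5, 0]
D(1):
  [0, -19, 6, -15]
  [9, 0, 15, -1]
  [-∞, -∞, 0, -20]
  [-∞, -16, 5, 0]
D(2):
  [0, -19, 6, -15]
  [9, 0, 15, -1]
  [-∞, -∞, 0, -20]
  [-7, -16, 5, 0]
D(3):
  [0, -19, 6, -14]
  [9, 0, 15, -1]
  [-∞, -∞, 0, -20]
  [-7, -16, 5, 0]
D(4):
  [0, -19, 6, -14]
  [9, 0, 15, -1]
  [-27, -36, 0, -20]
  [-7, -16, 5, 0]
Answer: C* = [[0, -19, 6, -14], [9, 0, 15, -1], [-27, -36, 0, -20], [-7, -16, 5, 0]]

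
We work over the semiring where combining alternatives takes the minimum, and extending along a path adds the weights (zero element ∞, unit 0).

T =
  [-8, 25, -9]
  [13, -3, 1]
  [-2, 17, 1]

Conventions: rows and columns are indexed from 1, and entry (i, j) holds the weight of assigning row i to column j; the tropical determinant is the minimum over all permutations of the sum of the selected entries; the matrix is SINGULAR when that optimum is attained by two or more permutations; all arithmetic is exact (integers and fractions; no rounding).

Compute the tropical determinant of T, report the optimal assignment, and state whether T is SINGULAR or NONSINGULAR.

σ = (1, 2, 3): (-8) + (-3) + 1 = -10
σ = (1, 3, 2): (-8) + 1 + 17 = 10
σ = (2, 1, 3): 25 + 13 + 1 = 39
σ = (2, 3, 1): 25 + 1 + (-2) = 24
σ = (3, 1, 2): (-9) + 13 + 17 = 21
σ = (3, 2, 1): (-9) + (-3) + (-2) = -14
Optimal value attained by: σ = (3, 2, 1).
Answer: det⊕(T) = -14; verdict: NONSINGULAR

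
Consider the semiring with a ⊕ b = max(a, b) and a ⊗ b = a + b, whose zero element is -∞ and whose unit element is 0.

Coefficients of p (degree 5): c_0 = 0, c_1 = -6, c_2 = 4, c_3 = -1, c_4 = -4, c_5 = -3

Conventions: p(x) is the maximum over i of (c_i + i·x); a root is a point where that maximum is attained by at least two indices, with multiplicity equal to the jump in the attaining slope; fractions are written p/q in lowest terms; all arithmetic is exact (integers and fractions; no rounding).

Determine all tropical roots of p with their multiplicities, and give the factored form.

hull edge (i=0, c=0) to (i=2, c=4): slope 2, span 2
hull edge (i=2, c=4) to (i=5, c=-3): slope -7/3, span 3
Factored form: p(x) = -3 ⊗ (x ⊕ (-2)) ⊗ (x ⊕ (-2)) ⊗ (x ⊕ 7/3) ⊗ (x ⊕ 7/3) ⊗ (x ⊕ 7/3)
Answer: roots = -2 (mult 2), 7/3 (mult 3)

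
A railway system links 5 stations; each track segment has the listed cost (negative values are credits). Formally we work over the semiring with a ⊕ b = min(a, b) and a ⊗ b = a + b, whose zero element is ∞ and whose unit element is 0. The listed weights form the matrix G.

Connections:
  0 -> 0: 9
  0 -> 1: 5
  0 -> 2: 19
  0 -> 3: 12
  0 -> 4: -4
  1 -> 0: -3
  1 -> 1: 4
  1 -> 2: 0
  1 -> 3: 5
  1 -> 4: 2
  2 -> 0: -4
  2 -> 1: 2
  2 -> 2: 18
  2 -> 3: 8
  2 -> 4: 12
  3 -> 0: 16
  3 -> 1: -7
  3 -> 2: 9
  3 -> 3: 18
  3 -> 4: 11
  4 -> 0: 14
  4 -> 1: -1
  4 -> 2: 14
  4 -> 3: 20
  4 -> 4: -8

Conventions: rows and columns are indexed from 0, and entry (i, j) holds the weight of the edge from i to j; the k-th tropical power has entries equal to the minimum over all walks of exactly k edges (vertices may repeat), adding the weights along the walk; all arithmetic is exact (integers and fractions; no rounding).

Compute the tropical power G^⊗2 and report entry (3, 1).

G^⊗2:
  [2, -5, 5, 10, -12]
  [-4, -2, 4, 8, -7]
  [-1, 1, 2, 7, -8]
  [-10, -3, -7, -2, -5]
  [-4, -9, -1, 4, -16]
Key observation: the optimum is the walk 3->1->1, with weight (-7) + 4 = -3.
Optimal value attained by: walk 3->1->1.
Answer: (G^⊗2)[3][1] = -3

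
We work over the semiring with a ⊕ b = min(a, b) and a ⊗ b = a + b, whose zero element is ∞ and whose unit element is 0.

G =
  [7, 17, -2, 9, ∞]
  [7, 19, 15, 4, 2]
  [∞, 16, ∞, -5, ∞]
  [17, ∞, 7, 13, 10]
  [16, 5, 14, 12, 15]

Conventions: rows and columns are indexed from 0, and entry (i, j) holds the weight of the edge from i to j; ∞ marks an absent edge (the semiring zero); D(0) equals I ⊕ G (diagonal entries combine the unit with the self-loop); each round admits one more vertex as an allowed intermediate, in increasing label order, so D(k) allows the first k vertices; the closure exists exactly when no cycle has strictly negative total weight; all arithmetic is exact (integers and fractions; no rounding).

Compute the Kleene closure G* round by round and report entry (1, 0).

D(0):
  [0, 17, -2, 9, ∞]
  [7, 0, 15, 4, 2]
  [∞, 16, 0, -5, ∞]
  [17, ∞, 7, 0, 10]
  [16, 5, 14, 12, 0]
D(1):
  [0, 17, -2, 9, ∞]
  [7, 0, 5, 4, 2]
  [∞, 16, 0, -5, ∞]
  [17, 34, 7, 0, 10]
  [16, 5, 14, 12, 0]
D(2):
  [0, 17, -2, 9, 19]
  [7, 0, 5, 4, 2]
  [23, 16, 0, -5, 18]
  [17, 34, 7, 0, 10]
  [12, 5, 10, 9, 0]
D(3):
  [0, 14, -2, -7, 16]
  [7, 0, 5, 0, 2]
  [23, 16, 0, -5, 18]
  [17, 23, 7, 0, 10]
  [12, 5, 10, 5, 0]
D(4):
  [0, 14, -2, -7, 3]
  [7, 0, 5, 0, 2]
  [12, 16, 0, -5, 5]
  [17, 23, 7, 0, 10]
  [12, 5, 10, 5, 0]
D(5):
  [0, 8, -2, -7, 3]
  [7, 0, 5, 0, 2]
  [12, 10, 0, -5, 5]
  [17, 15, 7, 0, 10]
  [12, 5, 10, 5, 0]
Answer: G*[1][0] = 7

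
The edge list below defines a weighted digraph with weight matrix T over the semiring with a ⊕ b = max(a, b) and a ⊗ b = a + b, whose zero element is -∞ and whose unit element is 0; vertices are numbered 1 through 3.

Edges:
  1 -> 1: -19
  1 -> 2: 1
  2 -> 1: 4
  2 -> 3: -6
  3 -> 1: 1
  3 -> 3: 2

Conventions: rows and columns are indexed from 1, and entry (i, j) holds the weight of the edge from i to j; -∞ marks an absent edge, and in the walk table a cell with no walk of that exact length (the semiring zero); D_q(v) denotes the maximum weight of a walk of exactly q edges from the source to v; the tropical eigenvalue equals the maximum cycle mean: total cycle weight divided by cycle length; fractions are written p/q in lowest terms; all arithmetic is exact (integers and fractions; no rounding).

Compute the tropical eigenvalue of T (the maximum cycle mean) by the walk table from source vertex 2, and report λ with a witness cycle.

q=0: [-∞, 0, -∞]
q=1: [4, -∞, -6]
q=2: [-5, 5, -4]
q=3: [9, -4, -1]
Optimal cycle mean attained by: cycle 1->2->1, total 1 + 4, length 2.
Answer: λ = 5/2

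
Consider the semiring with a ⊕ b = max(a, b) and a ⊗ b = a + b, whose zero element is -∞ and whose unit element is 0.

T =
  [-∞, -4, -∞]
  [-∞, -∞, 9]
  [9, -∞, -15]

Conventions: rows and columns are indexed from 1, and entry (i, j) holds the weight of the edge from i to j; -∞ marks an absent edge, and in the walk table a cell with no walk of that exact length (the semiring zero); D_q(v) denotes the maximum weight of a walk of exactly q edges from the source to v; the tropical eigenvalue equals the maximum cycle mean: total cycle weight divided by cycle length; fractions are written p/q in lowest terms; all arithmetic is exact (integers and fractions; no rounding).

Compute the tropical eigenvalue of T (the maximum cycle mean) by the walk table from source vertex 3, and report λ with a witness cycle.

q=0: [-∞, -∞, 0]
q=1: [9, -∞, -15]
q=2: [-6, 5, -30]
q=3: [-21, -10, 14]
Optimal cycle mean attained by: cycle 1->2->3->1, total (-4) + 9 + 9, length 3.
Answer: λ = 14/3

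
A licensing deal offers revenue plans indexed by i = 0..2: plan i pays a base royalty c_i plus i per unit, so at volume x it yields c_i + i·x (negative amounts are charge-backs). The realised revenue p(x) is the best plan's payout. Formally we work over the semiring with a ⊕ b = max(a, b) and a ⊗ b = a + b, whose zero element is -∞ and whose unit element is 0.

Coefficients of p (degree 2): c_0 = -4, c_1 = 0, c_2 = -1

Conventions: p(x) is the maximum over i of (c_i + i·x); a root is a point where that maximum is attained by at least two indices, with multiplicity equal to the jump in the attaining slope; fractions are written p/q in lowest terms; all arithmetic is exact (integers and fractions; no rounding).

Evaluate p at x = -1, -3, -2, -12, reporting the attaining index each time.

p(-1) = max(-4+0·(-1)=-4, 0+1·(-1)=-1, -1+2·(-1)=-3) = -1 (attained by i=1)
p(-3) = max(-4+0·(-3)=-4, 0+1·(-3)=-3, -1+2·(-3)=-7) = -3 (attained by i=1)
p(-2) = max(-4+0·(-2)=-4, 0+1·(-2)=-2, -1+2·(-2)=-5) = -2 (attained by i=1)
p(-12) = max(-4+0·(-12)=-4, 0+1·(-12)=-12, -1+2·(-12)=-25) = -4 (attained by i=0)
Answer: p(-1) = -1; p(-3) = -3; p(-2) = -2; p(-12) = -4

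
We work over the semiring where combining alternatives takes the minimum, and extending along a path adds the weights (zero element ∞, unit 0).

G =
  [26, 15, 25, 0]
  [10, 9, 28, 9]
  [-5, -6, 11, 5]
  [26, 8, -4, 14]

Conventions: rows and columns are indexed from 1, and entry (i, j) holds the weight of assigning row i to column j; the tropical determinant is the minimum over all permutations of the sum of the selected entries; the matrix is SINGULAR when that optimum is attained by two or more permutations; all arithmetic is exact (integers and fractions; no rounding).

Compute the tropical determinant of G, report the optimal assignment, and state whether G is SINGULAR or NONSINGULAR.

σ = (1, 2, 3, 4): 26 + 9 + 11 + 14 = 60
σ = (1, 2, 4, 3): 26 + 9 + 5 + (-4) = 36
σ = (1, 3, 2, 4): 26 + 28 + (-6) + 14 = 62
σ = (1, 3, 4, 2): 26 + 28 + 5 + 8 = 67
σ = (1, 4, 2, 3): 26 + 9 + (-6) + (-4) = 25
σ = (1, 4, 3, 2): 26 + 9 + 11 + 8 = 54
σ = (2, 1, 3, 4): 15 + 10 + 11 + 14 = 50
σ = (2, 1, 4, 3): 15 + 10 + 5 + (-4) = 26
σ = (2, 3, 1, 4): 15 + 28 + (-5) + 14 = 52
σ = (2, 3, 4, 1): 15 + 28 + 5 + 26 = 74
σ = (2, 4, 1, 3): 15 + 9 + (-5) + (-4) = 15
σ = (2, 4, 3, 1): 15 + 9 + 11 + 26 = 61
σ = (3, 1, 2, 4): 25 + 10 + (-6) + 14 = 43
σ = (3, 1, 4, 2): 25 + 10 + 5 + 8 = 48
σ = (3, 2, 1, 4): 25 + 9 + (-5) + 14 = 43
σ = (3, 2, 4, 1): 25 + 9 + 5 + 26 = 65
σ = (3, 4, 1, 2): 25 + 9 + (-5) + 8 = 37
σ = (3, 4, 2, 1): 25 + 9 + (-6) + 26 = 54
σ = (4, 1, 2, 3): 0 + 10 + (-6) + (-4) = 0
σ = (4, 1, 3, 2): 0 + 10 + 11 + 8 = 29
σ = (4, 2, 1, 3): 0 + 9 + (-5) + (-4) = 0
σ = (4, 2, 3, 1): 0 + 9 + 11 + 26 = 46
σ = (4, 3, 1, 2): 0 + 28 + (-5) + 8 = 31
σ = (4, 3, 2, 1): 0 + 28 + (-6) + 26 = 48
Optimal value attained by: σ = (4, 1, 2, 3).
Answer: det⊕(G) = 0; verdict: SINGULAR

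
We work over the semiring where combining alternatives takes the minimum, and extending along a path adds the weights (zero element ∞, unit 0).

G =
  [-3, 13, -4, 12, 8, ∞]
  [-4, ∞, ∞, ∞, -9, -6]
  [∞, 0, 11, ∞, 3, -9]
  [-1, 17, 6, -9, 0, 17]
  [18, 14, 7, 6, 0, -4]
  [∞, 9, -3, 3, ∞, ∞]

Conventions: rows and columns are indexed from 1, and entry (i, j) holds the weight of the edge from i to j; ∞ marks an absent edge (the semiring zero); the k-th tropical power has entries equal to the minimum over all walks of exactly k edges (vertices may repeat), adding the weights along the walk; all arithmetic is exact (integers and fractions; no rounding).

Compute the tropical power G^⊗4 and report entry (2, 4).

G^⊗2:
  [-6, -4, -7, 3, -1, -13]
  [-7, 3, -9, -3, -9, -13]
  [-4, 0, -12, -6, -9, -6]
  [-10, 6, -5, -18, -9, -4]
  [5, 5, -7, -3, 0, -4]
  [2, -3, 8, -6, 0, -12]
G^⊗3:
  [-9, -7, -16, -10, -13, -16]
  [-10, -9, -16, -12, -9, -18]
  [-7, -12, -9, -15, -9, -21]
  [-19, -5, -14, -27, -18, -14]
  [-4, -7, -7, -12, -4, -16]
  [-7, -3, -15, -15, -12, -9]
G^⊗4:
  [-12, -16, -19, -19, -16, -25]
  [-13, -16, -21, -21, -18, -25]
  [-16, -12, -24, -24, -21, -18]
  [-28, -14, -23, -36, -27, -23]
  [-13, -7, -19, -21, -16, -16]
  [-16, -15, -12, -24, -15, -24]
Key observation: the optimum is the walk 2->5->4->4->4, with weight (-9) + 6 + (-9) + (-9) = -21.
Optimal value attained by: walk 2->5->4->4->4.
Answer: (G^⊗4)[2][4] = -21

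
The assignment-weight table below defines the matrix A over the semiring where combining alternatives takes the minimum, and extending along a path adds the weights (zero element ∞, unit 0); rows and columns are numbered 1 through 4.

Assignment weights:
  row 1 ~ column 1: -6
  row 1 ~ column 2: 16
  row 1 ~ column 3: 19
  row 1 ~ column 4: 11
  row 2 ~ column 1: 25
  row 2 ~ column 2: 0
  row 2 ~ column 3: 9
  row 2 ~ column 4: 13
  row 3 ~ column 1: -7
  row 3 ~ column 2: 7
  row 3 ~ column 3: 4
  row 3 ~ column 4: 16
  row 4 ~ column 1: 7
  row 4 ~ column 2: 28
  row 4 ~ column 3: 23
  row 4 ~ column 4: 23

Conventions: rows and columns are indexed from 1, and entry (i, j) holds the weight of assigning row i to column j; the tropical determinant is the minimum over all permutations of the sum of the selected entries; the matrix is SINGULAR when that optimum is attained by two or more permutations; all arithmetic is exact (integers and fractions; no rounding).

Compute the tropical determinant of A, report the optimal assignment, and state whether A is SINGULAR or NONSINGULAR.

σ = (1, 2, 3, 4): (-6) + 0 + 4 + 23 = 21
σ = (1, 2, 4, 3): (-6) + 0 + 16 + 23 = 33
σ = (1, 3, 2, 4): (-6) + 9 + 7 + 23 = 33
σ = (1, 3, 4, 2): (-6) + 9 + 16 + 28 = 47
σ = (1, 4, 2, 3): (-6) + 13 + 7 + 23 = 37
σ = (1, 4, 3, 2): (-6) + 13 + 4 + 28 = 39
σ = (2, 1, 3, 4): 16 + 25 + 4 + 23 = 68
σ = (2, 1, 4, 3): 16 + 25 + 16 + 23 = 80
σ = (2, 3, 1, 4): 16 + 9 + (-7) + 23 = 41
σ = (2, 3, 4, 1): 16 + 9 + 16 + 7 = 48
σ = (2, 4, 1, 3): 16 + 13 + (-7) + 23 = 45
σ = (2, 4, 3, 1): 16 + 13 + 4 + 7 = 40
σ = (3, 1, 2, 4): 19 + 25 + 7 + 23 = 74
σ = (3, 1, 4, 2): 19 + 25 + 16 + 28 = 88
σ = (3, 2, 1, 4): 19 + 0 + (-7) + 23 = 35
σ = (3, 2, 4, 1): 19 + 0 + 16 + 7 = 42
σ = (3, 4, 1, 2): 19 + 13 + (-7) + 28 = 53
σ = (3, 4, 2, 1): 19 + 13 + 7 + 7 = 46
σ = (4, 1, 2, 3): 11 + 25 + 7 + 23 = 66
σ = (4, 1, 3, 2): 11 + 25 + 4 + 28 = 68
σ = (4, 2, 1, 3): 11 + 0 + (-7) + 23 = 27
σ = (4, 2, 3, 1): 11 + 0 + 4 + 7 = 22
σ = (4, 3, 1, 2): 11 + 9 + (-7) + 28 = 41
σ = (4, 3, 2, 1): 11 + 9 + 7 + 7 = 34
Optimal value attained by: σ = (1, 2, 3, 4).
Answer: det⊕(A) = 21; verdict: NONSINGULAR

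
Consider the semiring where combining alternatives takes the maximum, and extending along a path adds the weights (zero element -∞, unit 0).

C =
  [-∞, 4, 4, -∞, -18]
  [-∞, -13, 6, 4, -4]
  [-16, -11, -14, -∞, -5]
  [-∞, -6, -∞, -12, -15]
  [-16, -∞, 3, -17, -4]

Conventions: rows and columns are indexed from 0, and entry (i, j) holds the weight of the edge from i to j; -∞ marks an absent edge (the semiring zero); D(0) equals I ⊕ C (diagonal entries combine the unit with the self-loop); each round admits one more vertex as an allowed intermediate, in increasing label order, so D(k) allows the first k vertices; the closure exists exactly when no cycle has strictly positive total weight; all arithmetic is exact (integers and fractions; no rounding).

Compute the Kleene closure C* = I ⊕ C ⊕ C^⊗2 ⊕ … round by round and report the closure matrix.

D(0):
  [0, 4, 4, -∞, -18]
  [-∞, 0, 6, 4, -4]
  [-16, -11, 0, -∞, -5]
  [-∞, -6, -∞, 0, -15]
  [-16, -∞, 3, -17, 0]
D(1):
  [0, 4, 4, -∞, -18]
  [-∞, 0, 6, 4, -4]
  [-16, -11, 0, -∞, -5]
  [-∞, -6, -∞, 0, -15]
  [-16, -12, 3, -17, 0]
D(2):
  [0, 4, 10, 8, 0]
  [-∞, 0, 6, 4, -4]
  [-16, -11, 0, -7, -5]
  [-∞, -6, 0, 0, -10]
  [-16, -12, 3, -8, 0]
D(3):
  [0, 4, 10, 8, 5]
  [-10, 0, 6, 4, 1]
  [-16, -11, 0, -7, -5]
  [-16, -6, 0, 0, -5]
  [-13, -8, 3, -4, 0]
D(4):
  [0, 4, 10, 8, 5]
  [-10, 0, 6, 4, 1]
  [-16, -11, 0, -7, -5]
  [-16, -6, 0, 0, -5]
  [-13, -8, 3, -4, 0]
D(5):
  [0, 4, 10, 8, 5]
  [-10, 0, 6, 4, 1]
  [-16, -11, 0, -7, -5]
  [-16, -6, 0, 0, -5]
  [-13, -8, 3, -4, 0]
Answer: C* = [[0, 4, 10, 8, 5], [-10, 0, 6, 4, 1], [-16, -11, 0, -7, -5], [-16, -6, 0, 0, -5], [-13, -8, 3, -4, 0]]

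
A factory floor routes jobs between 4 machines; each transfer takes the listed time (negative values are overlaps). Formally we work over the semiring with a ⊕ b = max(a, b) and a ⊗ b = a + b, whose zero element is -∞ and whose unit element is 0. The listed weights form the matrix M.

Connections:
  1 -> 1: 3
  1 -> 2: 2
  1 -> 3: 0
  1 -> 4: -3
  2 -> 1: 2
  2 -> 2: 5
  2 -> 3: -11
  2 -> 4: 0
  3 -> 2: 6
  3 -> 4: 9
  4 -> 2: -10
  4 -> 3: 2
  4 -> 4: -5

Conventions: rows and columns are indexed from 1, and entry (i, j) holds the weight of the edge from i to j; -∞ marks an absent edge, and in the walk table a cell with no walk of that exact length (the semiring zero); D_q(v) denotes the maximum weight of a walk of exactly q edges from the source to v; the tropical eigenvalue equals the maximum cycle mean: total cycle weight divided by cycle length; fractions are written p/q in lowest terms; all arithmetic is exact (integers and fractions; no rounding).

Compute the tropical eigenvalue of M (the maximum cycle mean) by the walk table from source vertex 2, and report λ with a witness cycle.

q=0: [-∞, 0, -∞, -∞]
q=1: [2, 5, -11, 0]
q=2: [7, 10, 2, 5]
q=3: [12, 15, 7, 11]
q=4: [17, 20, 13, 16]
Optimal cycle mean attained by: cycle 3->4->3, total 9 + 2, length 2.
Answer: λ = 11/2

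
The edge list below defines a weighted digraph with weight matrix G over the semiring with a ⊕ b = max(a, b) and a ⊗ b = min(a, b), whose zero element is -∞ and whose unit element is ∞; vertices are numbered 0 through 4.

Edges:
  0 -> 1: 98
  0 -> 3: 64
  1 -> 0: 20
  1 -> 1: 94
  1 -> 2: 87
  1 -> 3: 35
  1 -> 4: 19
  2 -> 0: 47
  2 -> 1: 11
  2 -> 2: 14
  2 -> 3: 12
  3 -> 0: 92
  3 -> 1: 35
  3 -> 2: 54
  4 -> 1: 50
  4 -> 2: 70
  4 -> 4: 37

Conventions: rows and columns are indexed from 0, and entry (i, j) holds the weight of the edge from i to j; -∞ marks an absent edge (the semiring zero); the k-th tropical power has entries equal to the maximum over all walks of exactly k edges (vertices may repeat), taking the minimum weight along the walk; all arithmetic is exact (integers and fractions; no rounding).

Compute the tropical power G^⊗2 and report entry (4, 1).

G^⊗2:
  [64, 94, 87, 35, 19]
  [47, 94, 87, 35, 19]
  [14, 47, 14, 47, 11]
  [47, 92, 35, 64, 19]
  [47, 50, 50, 35, 37]
Key observation: the optimum is the walk 4->1->1, with weight 50 min 94 = 50.
Optimal value attained by: walk 4->1->1.
Answer: (G^⊗2)[4][1] = 50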